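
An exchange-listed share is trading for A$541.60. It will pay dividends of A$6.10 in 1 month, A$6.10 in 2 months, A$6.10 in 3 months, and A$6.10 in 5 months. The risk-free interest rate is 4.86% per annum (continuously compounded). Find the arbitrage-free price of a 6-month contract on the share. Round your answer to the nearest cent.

A$530.20

PV(dividends) I = 6.10·e^(−0.0486·1/12) + 6.10·e^(−0.0486·2/12) + 6.10·e^(−0.0486·3/12) + 6.10·e^(−0.0486·5/12)
I = 6.0753 + 6.0508 + 6.0263 + 5.9777 = 24.1301
F = (S − I)·e^(rT) = (541.60 − 24.1301) · e^(0.0486·6/12)
= 517.4699 · e^0.024300 = 517.4699 × 1.024598 = A$530.20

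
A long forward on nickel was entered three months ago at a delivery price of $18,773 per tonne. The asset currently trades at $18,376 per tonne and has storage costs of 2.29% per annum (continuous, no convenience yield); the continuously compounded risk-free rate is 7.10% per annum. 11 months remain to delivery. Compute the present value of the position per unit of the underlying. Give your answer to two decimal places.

Current fair forward for the remaining 11 months: F = S·e^((r + u)·T), (r + u) = 0.0710 + 0.0229 = 0.0939
F = 18376 · e^(0.0939 × 11/12) = 18376 × 1.08988807 = 20027.7832
Value of long forward = (F − K)·e^(−rT) = (20027.7832 − 18773) · e^(−0.0710·11/12)
= 1254.7832 × 0.93698938 = 1175.72

$1175.72 per tonne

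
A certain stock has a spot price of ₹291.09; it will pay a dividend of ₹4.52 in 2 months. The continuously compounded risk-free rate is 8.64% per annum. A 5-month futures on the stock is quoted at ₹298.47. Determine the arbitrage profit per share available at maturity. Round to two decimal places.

PV(dividends) I = 4.52·e^(−0.0864·2/12) = 4.4554
Fair futures F* = (S − I)·e^(rT) = (291.09 − 4.4554)·e^0.036000 = 286.6346 × 1.036656 = 297.1415
Market ₹298.47 > fair 297.1415: forward overpriced → cash-and-carry (borrow at r, buy the stock and collect the dividends, short the forward).
Profit at T = |F_mkt − F*| = |298.47 − 297.1415| = ₹1.33 per share

₹1.33 per share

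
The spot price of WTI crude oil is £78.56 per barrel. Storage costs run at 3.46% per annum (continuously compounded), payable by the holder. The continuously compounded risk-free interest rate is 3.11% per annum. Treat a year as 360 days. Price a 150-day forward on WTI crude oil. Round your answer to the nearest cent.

£80.74 per barrel

Net carry = r + u − y = 0.0311 + 0.0346 − 0.0000 = 0.0657
F = S·e^((r+u−y)T) = 78.56 · e^(0.0657 × 150/360) = 78.56 · e^0.027375
= 78.56 × 1.027753 = £80.74 per barrel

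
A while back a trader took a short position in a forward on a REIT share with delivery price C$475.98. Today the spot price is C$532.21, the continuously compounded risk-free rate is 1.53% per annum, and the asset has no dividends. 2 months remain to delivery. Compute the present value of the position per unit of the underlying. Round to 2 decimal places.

Current fair forward for the remaining 2 months: F = S·e^(r·T), r = 0.0153
F = 532.21 · e^(0.0153 × 2/12) = 532.21 × 1.002553 = 533.5687
Value of long forward = (F − K)·e^(−rT) = (533.5687 − 475.98) · e^(−0.0153·2/12)
= 57.5887 × 0.997453 = 57.44
Short position value = −(long value) = -C$57.44

-C$57.44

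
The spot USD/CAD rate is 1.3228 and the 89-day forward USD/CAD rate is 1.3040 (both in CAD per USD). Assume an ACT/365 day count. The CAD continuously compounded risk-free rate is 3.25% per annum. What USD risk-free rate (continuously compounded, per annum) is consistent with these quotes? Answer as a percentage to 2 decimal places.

9.12%

F = S·e^((r_CAD − r_USD)T) ⇒ r_USD = r_CAD − ln(F/S)/T
ln(1.3040/1.3228) = -0.014314; /(89/365) = -0.058703
r_USD = 0.0325 + 0.058703 = 0.091203
r_USD = 9.12%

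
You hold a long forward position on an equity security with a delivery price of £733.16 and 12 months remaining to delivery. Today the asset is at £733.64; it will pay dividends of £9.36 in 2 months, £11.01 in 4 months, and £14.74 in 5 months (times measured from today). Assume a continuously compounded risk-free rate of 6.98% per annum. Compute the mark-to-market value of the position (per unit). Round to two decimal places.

PV(remaining dividends) I = 9.36·e^(−0.0698·2/12) + 11.01·e^(−0.0698·4/12) + 14.74·e^(−0.0698·5/12) = 34.3260
Current forward F = (S − I)·e^(rT) = (733.64 − 34.3260)·e^(0.0698·12/12) = 699.3140 × 1.072294 = 749.8702
Value (long) = (F − K)·e^(−rT) = (749.8702 − 733.16) × 0.932580 = 15.5836
Value = £15.58

£15.58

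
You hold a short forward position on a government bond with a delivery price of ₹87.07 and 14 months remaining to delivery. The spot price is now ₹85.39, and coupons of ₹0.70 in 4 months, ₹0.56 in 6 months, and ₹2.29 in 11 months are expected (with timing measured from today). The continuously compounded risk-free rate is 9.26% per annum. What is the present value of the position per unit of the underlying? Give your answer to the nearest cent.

PV(remaining coupons) I = 0.70·e^(−0.0926·4/12) + 0.56·e^(−0.0926·6/12) + 2.29·e^(−0.0926·11/12) = 3.3170
Current forward F = (S − I)·e^(rT) = (85.39 − 3.3170)·e^(0.0926·14/12) = 82.0730 × 1.114085 = 91.4363
Value (long) = (F − K)·e^(−rT) = (91.4363 − 87.07) × 0.897598 = 3.9192
Short position value = −(long value) = -₹3.92

-₹3.92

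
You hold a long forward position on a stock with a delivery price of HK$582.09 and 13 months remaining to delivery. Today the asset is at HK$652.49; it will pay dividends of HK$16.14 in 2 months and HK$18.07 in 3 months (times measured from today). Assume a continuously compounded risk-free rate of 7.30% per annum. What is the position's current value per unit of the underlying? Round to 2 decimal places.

PV(remaining dividends) I = 16.14·e^(−0.0730·2/12) + 18.07·e^(−0.0730·3/12) = 33.6880
Current forward F = (S − I)·e^(rT) = (652.49 − 33.6880)·e^(0.0730·13/12) = 618.8020 × 1.082295 = 669.7263
Value (long) = (F − K)·e^(−rT) = (669.7263 − 582.09) × 0.923963 = 80.9727
Value = HK$80.97

HK$80.97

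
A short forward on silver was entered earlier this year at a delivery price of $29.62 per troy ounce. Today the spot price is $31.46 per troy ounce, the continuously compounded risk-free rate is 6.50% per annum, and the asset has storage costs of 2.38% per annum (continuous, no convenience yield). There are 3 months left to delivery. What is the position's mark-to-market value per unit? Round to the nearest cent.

-$2.51 per troy ounce

Current fair forward for the remaining 3 months: F = S·e^((r + u)·T), (r + u) = 0.0650 + 0.0238 = 0.0888
F = 31.46 · e^(0.0888 × 3/12) = 31.46 × 1.022448 = 32.1662
Value of long forward = (F − K)·e^(−rT) = (32.1662 − 29.62) · e^(−0.0650·3/12)
= 2.5462 × 0.983881 = 2.51
Short position value = −(long value) = -$2.51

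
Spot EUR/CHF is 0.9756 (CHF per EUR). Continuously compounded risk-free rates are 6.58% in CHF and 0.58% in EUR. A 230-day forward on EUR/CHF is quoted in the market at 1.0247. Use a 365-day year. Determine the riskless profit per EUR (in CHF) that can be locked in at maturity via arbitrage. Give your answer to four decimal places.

0.0115 per EUR (in CHF)

Fair forward: F* = S·e^(carry·T), with carry = (r_CHF − r_EUR) = 0.0658 − 0.0058 = 0.0600
F* = 0.9756 · e^(0.0600 × 230/365) = 0.9756 · e^0.037808 = 0.9756 × 1.038532 = 1.0132
Market 1.0247 > fair 1.0132: forward overpriced → cash-and-carry (buy spot, short the forward).
At maturity, profit = |F_mkt − F*| = |1.0247 − 1.0132| = 0.0115 per EUR (in CHF)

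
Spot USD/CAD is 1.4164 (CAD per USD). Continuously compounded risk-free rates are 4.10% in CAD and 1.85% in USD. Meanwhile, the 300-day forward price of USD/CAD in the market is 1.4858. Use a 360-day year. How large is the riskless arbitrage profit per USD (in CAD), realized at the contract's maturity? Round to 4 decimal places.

0.0426 per USD (in CAD)

Fair forward: F* = S·e^(carry·T), with carry = (r_CAD − r_USD) = 0.0410 − 0.0185 = 0.0225
F* = 1.4164 · e^(0.0225 × 300/360) = 1.4164 · e^0.018750 = 1.4164 × 1.018927 = 1.4432
Market 1.4858 > fair 1.4432: forward overpriced → cash-and-carry (buy spot, short the forward).
At maturity, profit = |F_mkt − F*| = |1.4858 − 1.4432| = 0.0426 per USD (in CAD)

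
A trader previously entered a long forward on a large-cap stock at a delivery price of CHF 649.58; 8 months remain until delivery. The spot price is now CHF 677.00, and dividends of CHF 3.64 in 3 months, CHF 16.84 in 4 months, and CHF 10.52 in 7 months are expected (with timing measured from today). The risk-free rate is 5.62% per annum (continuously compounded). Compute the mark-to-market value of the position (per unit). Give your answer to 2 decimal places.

PV(remaining dividends) I = 3.64·e^(−0.0562·3/12) + 16.84·e^(−0.0562·4/12) + 10.52·e^(−0.0562·7/12) = 30.2974
Current forward F = (S − I)·e^(rT) = (677.00 − 30.2974)·e^(0.0562·8/12) = 646.7026 × 1.038177 = 671.3918
Value (long) = (F − K)·e^(−rT) = (671.3918 − 649.58) × 0.963227 = 21.0097
Value = CHF 21.01

CHF 21.01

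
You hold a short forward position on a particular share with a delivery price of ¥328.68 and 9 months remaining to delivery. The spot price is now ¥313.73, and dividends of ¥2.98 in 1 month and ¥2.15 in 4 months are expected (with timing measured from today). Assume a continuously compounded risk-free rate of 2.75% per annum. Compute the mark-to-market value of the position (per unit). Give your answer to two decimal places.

PV(remaining dividends) I = 2.98·e^(−0.0275·1/12) + 2.15·e^(−0.0275·4/12) = 5.1036
Current forward F = (S − I)·e^(rT) = (313.73 − 5.1036)·e^(0.0275·9/12) = 308.6264 × 1.020839 = 315.0579
Value (long) = (F − K)·e^(−rT) = (315.0579 − 328.68) × 0.979586 = -13.3440
Short position value = −(long value) = ¥13.34

¥13.34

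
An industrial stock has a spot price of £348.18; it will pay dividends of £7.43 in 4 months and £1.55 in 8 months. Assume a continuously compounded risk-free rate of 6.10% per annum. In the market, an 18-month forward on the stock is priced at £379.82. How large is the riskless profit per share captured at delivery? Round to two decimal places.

£7.89 per share

PV(dividends) I = 7.43·e^(−0.0610·4/12) + 1.55·e^(−0.0610·8/12) = 8.7687
Fair forward F* = (S − I)·e^(rT) = (348.18 − 8.7687)·e^0.091500 = 339.4113 × 1.095817 = 371.9327
Market £379.82 > fair 371.9327: forward overpriced → cash-and-carry (borrow at r, buy the stock and collect the dividends, short the forward).
Profit at T = |F_mkt − F*| = |379.82 − 371.9327| = £7.89 per share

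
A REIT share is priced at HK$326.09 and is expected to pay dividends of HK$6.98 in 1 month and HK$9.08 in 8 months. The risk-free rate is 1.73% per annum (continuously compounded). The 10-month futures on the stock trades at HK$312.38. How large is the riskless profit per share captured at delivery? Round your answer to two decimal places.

HK$2.27 per share

PV(dividends) I = 6.98·e^(−0.0173·1/12) + 9.08·e^(−0.0173·8/12) = 15.9458
Fair futures F* = (S − I)·e^(rT) = (326.09 − 15.9458)·e^0.014417 = 310.1442 × 1.014521 = 314.6478
Market HK$312.38 < fair 314.6478: forward underpriced → reverse cash-and-carry (short the stock, invest proceeds at r, pay the dividends, go long the forward).
Profit at T = |F_mkt − F*| = |312.38 − 314.6478| = HK$2.27 per share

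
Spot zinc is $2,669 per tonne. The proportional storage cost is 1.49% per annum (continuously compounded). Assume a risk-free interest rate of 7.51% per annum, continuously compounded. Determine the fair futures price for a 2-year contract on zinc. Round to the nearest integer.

Net carry = r + u − y = 0.0751 + 0.0149 − 0.0000 = 0.0900
F = S·e^((r+u−y)T) = 2669 · e^(0.0900 × 2) = 2669 · e^0.180000
= 2669 × 1.197217 = $3,195 per tonne

$3,195 per tonne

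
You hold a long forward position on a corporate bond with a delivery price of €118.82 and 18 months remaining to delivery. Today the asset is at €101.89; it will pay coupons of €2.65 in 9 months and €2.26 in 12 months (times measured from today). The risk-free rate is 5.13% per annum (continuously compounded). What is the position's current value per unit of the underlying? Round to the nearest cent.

PV(remaining coupons) I = 2.65·e^(−0.0513·9/12) + 2.26·e^(−0.0513·12/12) = 4.6970
Current forward F = (S − I)·e^(rT) = (101.89 − 4.6970)·e^(0.0513·18/12) = 97.1930 × 1.079988 = 104.9673
Value (long) = (F − K)·e^(−rT) = (104.9673 − 118.82) × 0.925936 = -12.8267
Value = -€12.83

-€12.83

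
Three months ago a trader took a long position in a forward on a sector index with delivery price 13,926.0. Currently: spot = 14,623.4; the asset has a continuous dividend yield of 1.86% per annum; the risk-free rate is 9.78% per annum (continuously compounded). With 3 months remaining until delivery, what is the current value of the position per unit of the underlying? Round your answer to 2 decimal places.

Current fair forward for the remaining 3 months: F = S·e^((r − q)·T), (r − q) = 0.0978 − 0.0186 = 0.0792
F = 14623.4 · e^(0.0792 × 3/12) = 14623.4 × 1.01999732 = 14915.8288
Value of long forward = (F − K)·e^(−rT) = (14915.8288 − 13926.0) · e^(−0.0978·3/12)
= 989.8288 × 0.97584648 = 965.92

965.92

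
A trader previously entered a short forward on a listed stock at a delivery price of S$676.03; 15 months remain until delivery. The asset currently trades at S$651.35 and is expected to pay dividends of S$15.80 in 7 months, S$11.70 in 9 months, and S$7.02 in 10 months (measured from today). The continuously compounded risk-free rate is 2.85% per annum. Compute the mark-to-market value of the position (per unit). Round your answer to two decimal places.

PV(remaining dividends) I = 15.80·e^(−0.0285·7/12) + 11.70·e^(−0.0285·9/12) + 7.02·e^(−0.0285·10/12) = 33.8473
Current forward F = (S − I)·e^(rT) = (651.35 − 33.8473)·e^(0.0285·15/12) = 617.5027 × 1.036267 = 639.8977
Value (long) = (F − K)·e^(−rT) = (639.8977 − 676.03) × 0.965002 = -34.8677
Short position value = −(long value) = S$34.87

S$34.87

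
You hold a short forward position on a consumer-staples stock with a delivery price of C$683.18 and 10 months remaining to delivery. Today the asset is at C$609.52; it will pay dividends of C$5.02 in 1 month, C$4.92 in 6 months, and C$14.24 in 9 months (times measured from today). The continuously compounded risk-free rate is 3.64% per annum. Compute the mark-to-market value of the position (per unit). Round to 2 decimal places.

PV(remaining dividends) I = 5.02·e^(−0.0364·1/12) + 4.92·e^(−0.0364·6/12) + 14.24·e^(−0.0364·9/12) = 23.6926
Current forward F = (S − I)·e^(rT) = (609.52 − 23.6926)·e^(0.0364·10/12) = 585.8274 × 1.030798 = 603.8697
Value (long) = (F − K)·e^(−rT) = (603.8697 − 683.18) × 0.970122 = -76.9407
Short position value = −(long value) = C$76.94

C$76.94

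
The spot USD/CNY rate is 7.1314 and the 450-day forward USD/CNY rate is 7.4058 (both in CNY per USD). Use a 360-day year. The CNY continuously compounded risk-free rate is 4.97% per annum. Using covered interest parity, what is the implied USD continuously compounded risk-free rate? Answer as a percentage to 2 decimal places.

1.95%

F = S·e^((r_CNY − r_USD)T) ⇒ r_USD = r_CNY − ln(F/S)/T
ln(7.4058/7.1314) = 0.037756; /(450/360) = 0.030205
r_USD = 0.0497 − 0.030205 = 0.019495
r_USD = 1.95%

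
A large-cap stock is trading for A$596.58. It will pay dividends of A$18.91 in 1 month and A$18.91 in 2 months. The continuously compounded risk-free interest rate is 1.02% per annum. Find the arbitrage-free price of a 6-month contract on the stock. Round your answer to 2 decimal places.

A$561.67

PV(dividends) I = 18.91·e^(−0.0102·1/12) + 18.91·e^(−0.0102·2/12)
I = 18.8939 + 18.8779 = 37.7718
F = (S − I)·e^(rT) = (596.58 − 37.7718) · e^(0.0102·6/12)
= 558.8082 · e^0.005100 = 558.8082 × 1.005113 = A$561.67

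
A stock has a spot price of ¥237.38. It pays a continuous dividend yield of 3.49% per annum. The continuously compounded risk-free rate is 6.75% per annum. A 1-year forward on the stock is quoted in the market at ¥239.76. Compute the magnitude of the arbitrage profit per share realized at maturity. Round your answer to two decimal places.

¥5.49 per share

Fair forward: F* = S·e^(carry·T), with carry = (r − q) = 0.0675 − 0.0349 = 0.0326
F* = 237.38 · e^(0.0326 × 1) = 237.38 · e^0.032600 = 237.38 × 1.033137 = ¥245.2461
Market ¥239.76 < fair ¥245.2461: forward underpriced → reverse cash-and-carry (short spot, go long the forward).
At maturity, profit = |F_mkt − F*| = |239.76 − 245.2461| = ¥5.49 per share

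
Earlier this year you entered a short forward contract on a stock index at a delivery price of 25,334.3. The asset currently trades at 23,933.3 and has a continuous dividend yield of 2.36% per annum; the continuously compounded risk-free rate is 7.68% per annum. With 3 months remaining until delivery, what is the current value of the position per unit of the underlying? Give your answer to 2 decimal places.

Current fair forward for the remaining 3 months: F = S·e^((r − q)·T), (r − q) = 0.0768 − 0.0236 = 0.0532
F = 23933.3 · e^(0.0532 × 3/12) = 23933.3 × 1.01338884 = 24253.7391
Value of long forward = (F − K)·e^(−rT) = (24253.7391 − 25334.3) · e^(−0.0768·3/12)
= -1080.5609 × 0.98098315 = -1060.01
Short position value = −(long value) = 1060.01

1060.01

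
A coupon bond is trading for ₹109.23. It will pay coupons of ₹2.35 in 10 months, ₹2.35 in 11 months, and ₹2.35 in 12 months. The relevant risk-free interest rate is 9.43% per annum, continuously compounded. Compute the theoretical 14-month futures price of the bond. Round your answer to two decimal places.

₹114.71

PV(coupons) I = 2.35·e^(−0.0943·10/12) + 2.35·e^(−0.0943·11/12) + 2.35·e^(−0.0943·12/12)
I = 2.1724 + 2.1554 + 2.1385 = 6.4663
F = (S − I)·e^(rT) = (109.23 − 6.4663) · e^(0.0943·14/12)
= 102.7637 · e^0.110017 = 102.7637 × 1.116297 = ₹114.71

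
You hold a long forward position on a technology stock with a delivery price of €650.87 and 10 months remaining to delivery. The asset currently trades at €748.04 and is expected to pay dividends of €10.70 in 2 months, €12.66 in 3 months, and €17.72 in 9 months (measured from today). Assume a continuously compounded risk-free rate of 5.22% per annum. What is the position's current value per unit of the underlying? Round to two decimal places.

€84.73

PV(remaining dividends) I = 10.70·e^(−0.0522·2/12) + 12.66·e^(−0.0522·3/12) + 17.72·e^(−0.0522·9/12) = 40.1428
Current forward F = (S − I)·e^(rT) = (748.04 − 40.1428)·e^(0.0522·10/12) = 707.8972 × 1.044460 = 739.3703
Value (long) = (F − K)·e^(−rT) = (739.3703 − 650.87) × 0.957433 = 84.7331
Value = €84.73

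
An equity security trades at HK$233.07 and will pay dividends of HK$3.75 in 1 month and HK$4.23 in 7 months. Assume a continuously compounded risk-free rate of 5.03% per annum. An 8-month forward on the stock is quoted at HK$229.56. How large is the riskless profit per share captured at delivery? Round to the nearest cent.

HK$3.35 per share

PV(dividends) I = 3.75·e^(−0.0503·1/12) + 4.23·e^(−0.0503·7/12) = 7.8420
Fair forward F* = (S − I)·e^(rT) = (233.07 − 7.8420)·e^0.033533 = 225.2280 × 1.034102 = 232.9087
Market HK$229.56 < fair 232.9087: forward underpriced → reverse cash-and-carry (short the stock, invest proceeds at r, pay the dividends, go long the forward).
Profit at T = |F_mkt − F*| = |229.56 − 232.9087| = HK$3.35 per share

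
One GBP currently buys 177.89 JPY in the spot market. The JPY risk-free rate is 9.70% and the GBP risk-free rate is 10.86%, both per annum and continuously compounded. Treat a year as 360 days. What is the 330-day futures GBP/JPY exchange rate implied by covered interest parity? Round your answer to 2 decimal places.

F = S·e^((r_JPY − r_GBP)T) = 177.89 · e^((0.0970 − 0.1086) × 330/360)
= 177.89 · e^-0.010633 = 177.89 × 0.989423
F = 176.01 JPY per GBP

176.01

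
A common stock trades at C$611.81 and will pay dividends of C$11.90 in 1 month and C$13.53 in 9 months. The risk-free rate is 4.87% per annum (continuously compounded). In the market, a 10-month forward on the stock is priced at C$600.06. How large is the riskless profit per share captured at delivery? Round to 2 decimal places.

C$11.16 per share

PV(dividends) I = 11.90·e^(−0.0487·1/12) + 13.53·e^(−0.0487·9/12) = 24.8965
Fair forward F* = (S − I)·e^(rT) = (611.81 − 24.8965)·e^0.040583 = 586.9135 × 1.041418 = 611.2223
Market C$600.06 < fair 611.2223: forward underpriced → reverse cash-and-carry (short the stock, invest proceeds at r, pay the dividends, go long the forward).
Profit at T = |F_mkt − F*| = |600.06 − 611.2223| = C$11.16 per share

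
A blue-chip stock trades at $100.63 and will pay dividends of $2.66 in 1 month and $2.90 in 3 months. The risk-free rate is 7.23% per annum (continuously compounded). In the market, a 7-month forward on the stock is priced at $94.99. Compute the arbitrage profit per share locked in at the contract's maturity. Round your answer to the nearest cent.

$4.25 per share

PV(dividends) I = 2.66·e^(−0.0723·1/12) + 2.90·e^(−0.0723·3/12) = 5.4921
Fair forward F* = (S − I)·e^(rT) = (100.63 − 5.4921)·e^0.042175 = 95.1379 × 1.043077 = 99.2362
Market $94.99 < fair 99.2362: forward underpriced → reverse cash-and-carry (short the stock, invest proceeds at r, pay the dividends, go long the forward).
Profit at T = |F_mkt − F*| = |94.99 − 99.2362| = $4.25 per share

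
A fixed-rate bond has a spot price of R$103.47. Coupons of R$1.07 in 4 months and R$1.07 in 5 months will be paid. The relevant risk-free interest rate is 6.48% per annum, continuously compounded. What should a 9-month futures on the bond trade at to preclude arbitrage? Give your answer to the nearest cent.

R$106.43

PV(coupons) I = 1.07·e^(−0.0648·4/12) + 1.07·e^(−0.0648·5/12)
I = 1.0471 + 1.0415 = 2.0886
F = (S − I)·e^(rT) = (103.47 − 2.0886) · e^(0.0648·9/12)
= 101.3814 · e^0.048600 = 101.3814 × 1.049800 = R$106.43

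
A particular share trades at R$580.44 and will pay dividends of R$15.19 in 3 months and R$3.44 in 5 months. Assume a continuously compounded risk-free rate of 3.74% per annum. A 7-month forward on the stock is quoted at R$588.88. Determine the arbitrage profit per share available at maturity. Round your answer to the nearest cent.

R$14.48 per share

PV(dividends) I = 15.19·e^(−0.0374·3/12) + 3.44·e^(−0.0374·5/12) = 18.4354
Fair forward F* = (S − I)·e^(rT) = (580.44 − 18.4354)·e^0.021817 = 562.0046 × 1.022057 = 574.4007
Market R$588.88 > fair 574.4007: forward overpriced → cash-and-carry (borrow at r, buy the stock and collect the dividends, short the forward).
Profit at T = |F_mkt − F*| = |588.88 − 574.4007| = R$14.48 per share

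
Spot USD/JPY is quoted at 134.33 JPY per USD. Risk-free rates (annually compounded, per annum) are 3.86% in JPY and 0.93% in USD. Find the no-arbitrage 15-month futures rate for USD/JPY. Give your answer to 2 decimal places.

139.22

By covered interest parity, F = S · (1+r_JPY)^T / (1+r_USD)^T
= 134.33 × 1.048481 / 1.011638 = 134.33 × 1.036419
F = 139.22 JPY per USD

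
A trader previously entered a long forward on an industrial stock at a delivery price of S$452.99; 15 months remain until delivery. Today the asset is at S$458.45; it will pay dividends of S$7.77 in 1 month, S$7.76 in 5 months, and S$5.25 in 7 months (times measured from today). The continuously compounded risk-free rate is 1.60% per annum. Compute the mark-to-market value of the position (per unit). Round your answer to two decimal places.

-S$6.24

PV(remaining dividends) I = 7.77·e^(−0.0160·1/12) + 7.76·e^(−0.0160·5/12) + 5.25·e^(−0.0160·7/12) = 20.6693
Current forward F = (S − I)·e^(rT) = (458.45 − 20.6693)·e^(0.0160·15/12) = 437.7807 × 1.020201 = 446.6243
Value (long) = (F − K)·e^(−rT) = (446.6243 − 452.99) × 0.980199 = -6.2397
Value = -S$6.24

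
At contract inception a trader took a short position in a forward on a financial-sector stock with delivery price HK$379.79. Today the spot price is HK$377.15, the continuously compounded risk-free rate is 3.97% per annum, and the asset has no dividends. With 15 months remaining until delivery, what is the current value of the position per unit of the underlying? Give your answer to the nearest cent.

-HK$15.75

Current fair forward for the remaining 15 months: F = S·e^(r·T), r = 0.0397
F = 377.15 · e^(0.0397 × 15/12) = 377.15 × 1.050877 = 396.3383
Value of long forward = (F − K)·e^(−rT) = (396.3383 − 379.79) · e^(−0.0397·15/12)
= 16.5483 × 0.951586 = 15.75
Short position value = −(long value) = -HK$15.75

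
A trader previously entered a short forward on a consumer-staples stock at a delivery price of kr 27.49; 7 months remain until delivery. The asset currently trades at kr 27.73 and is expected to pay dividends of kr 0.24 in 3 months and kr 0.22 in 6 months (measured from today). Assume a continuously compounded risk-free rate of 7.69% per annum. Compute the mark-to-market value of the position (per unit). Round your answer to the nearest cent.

PV(remaining dividends) I = 0.24·e^(−0.0769·3/12) + 0.22·e^(−0.0769·6/12) = 0.4471
Current forward F = (S − I)·e^(rT) = (27.73 − 0.4471)·e^(0.0769·7/12) = 27.2829 × 1.045880 = 28.5346
Value (long) = (F − K)·e^(−rT) = (28.5346 − 27.49) × 0.956133 = 0.9988
Short position value = −(long value) = -kr 1.00

-kr 1.00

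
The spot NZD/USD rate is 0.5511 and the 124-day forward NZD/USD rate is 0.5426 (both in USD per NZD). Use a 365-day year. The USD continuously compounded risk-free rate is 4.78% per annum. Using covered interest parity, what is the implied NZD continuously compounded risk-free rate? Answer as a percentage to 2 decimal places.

F = S·e^((r_USD − r_NZD)T) ⇒ r_NZD = r_USD − ln(F/S)/T
ln(0.5426/0.5511) = -0.015544; /(124/365) = -0.045755
r_NZD = 0.0478 + 0.045755 = 0.093555
r_NZD = 9.36%

9.36%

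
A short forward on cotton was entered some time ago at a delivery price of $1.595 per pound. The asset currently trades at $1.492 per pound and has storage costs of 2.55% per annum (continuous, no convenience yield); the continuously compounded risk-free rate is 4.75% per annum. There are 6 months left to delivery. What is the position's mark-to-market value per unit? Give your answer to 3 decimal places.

Current fair forward for the remaining 6 months: F = S·e^((r + u)·T), (r + u) = 0.0475 + 0.0255 = 0.0730
F = 1.492 · e^(0.0730 × 6/12) = 1.492 × 1.037174 = 1.5475
Value of long forward = (F − K)·e^(−rT) = (1.5475 − 1.595) · e^(−0.0475·6/12)
= -0.0475 × 0.976530 = -0.046
Short position value = −(long value) = $0.046

$0.046 per pound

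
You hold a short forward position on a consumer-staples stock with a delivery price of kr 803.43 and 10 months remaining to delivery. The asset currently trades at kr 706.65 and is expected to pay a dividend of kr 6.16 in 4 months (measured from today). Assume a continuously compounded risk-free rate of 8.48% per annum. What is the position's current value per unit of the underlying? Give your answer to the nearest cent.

kr 47.95

PV(remaining dividends) I = 6.16·e^(−0.0848·4/12) = 5.9883
Current forward F = (S − I)·e^(rT) = (706.65 − 5.9883)·e^(0.0848·10/12) = 700.6617 × 1.073223 = 751.9663
Value (long) = (F − K)·e^(−rT) = (751.9663 − 803.43) × 0.931772 = -47.9524
Short position value = −(long value) = kr 47.95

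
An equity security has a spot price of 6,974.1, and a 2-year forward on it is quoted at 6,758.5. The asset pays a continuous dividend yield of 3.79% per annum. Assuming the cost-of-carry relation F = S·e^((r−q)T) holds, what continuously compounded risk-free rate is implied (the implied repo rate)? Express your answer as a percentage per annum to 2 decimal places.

2.22%

From F = S·e^((r−q)T): (r − q) = ln(F/S)/T
ln(6758.5/6974.1) = ln(0.969086) = -0.031402
(r − q) = -0.031402 / (2) = -0.015701
r = ln(F/S)/T + q = -0.015701 + 0.0379 = 0.022199
r = 2.22%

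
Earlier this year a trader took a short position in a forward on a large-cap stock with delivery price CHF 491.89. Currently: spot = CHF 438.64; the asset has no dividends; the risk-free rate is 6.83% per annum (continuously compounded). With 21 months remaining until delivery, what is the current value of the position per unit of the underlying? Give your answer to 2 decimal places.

Current fair forward for the remaining 21 months: F = S·e^(r·T), r = 0.0683
F = 438.64 · e^(0.0683 × 21/12) = 438.64 × 1.126961 = 494.3302
Value of long forward = (F − K)·e^(−rT) = (494.3302 − 491.89) · e^(−0.0683·21/12)
= 2.4402 × 0.887342 = 2.17
Short position value = −(long value) = -CHF 2.17

-CHF 2.17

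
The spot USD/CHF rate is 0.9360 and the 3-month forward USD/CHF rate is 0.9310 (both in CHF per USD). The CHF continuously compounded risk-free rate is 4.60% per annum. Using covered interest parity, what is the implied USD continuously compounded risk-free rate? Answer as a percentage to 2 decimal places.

F = S·e^((r_CHF − r_USD)T) ⇒ r_USD = r_CHF − ln(F/S)/T
ln(0.9310/0.9360) = -0.005356; /(3/12) = -0.021424
r_USD = 0.0460 + 0.021424 = 0.067424
r_USD = 6.74%

6.74%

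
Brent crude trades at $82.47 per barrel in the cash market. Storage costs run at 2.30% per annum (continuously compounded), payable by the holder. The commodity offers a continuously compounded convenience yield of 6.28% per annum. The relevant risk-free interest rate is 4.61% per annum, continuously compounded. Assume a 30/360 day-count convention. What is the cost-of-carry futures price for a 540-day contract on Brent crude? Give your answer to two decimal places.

Net carry = r + u − y = 0.0461 + 0.0230 − 0.0628 = 0.0063
F = S·e^((r+u−y)T) = 82.47 · e^(0.0063 × 540/360) = 82.47 · e^0.009450
= 82.47 × 1.009495 = $83.25 per barrel

$83.25 per barrel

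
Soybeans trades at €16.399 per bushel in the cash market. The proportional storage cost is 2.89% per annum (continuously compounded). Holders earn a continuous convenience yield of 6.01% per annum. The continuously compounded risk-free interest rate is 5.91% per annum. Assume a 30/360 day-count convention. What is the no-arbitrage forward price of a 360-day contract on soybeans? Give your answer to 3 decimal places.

€16.863 per bushel

Net carry = r + u − y = 0.0591 + 0.0289 − 0.0601 = 0.0279
F = S·e^((r+u−y)T) = 16.399 · e^(0.0279 × 360/360) = 16.399 · e^0.027900
= 16.399 × 1.028293 = €16.863 per bushel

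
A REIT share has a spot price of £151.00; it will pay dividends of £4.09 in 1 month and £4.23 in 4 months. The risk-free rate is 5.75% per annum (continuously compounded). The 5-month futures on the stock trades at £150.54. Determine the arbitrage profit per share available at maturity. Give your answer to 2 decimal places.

PV(dividends) I = 4.09·e^(−0.0575·1/12) + 4.23·e^(−0.0575·4/12) = 8.2201
Fair futures F* = (S − I)·e^(rT) = (151.00 − 8.2201)·e^0.023958 = 142.7799 × 1.024247 = 146.2419
Market £150.54 > fair 146.2419: forward overpriced → cash-and-carry (borrow at r, buy the stock and collect the dividends, short the forward).
Profit at T = |F_mkt − F*| = |150.54 − 146.2419| = £4.30 per share

£4.30 per share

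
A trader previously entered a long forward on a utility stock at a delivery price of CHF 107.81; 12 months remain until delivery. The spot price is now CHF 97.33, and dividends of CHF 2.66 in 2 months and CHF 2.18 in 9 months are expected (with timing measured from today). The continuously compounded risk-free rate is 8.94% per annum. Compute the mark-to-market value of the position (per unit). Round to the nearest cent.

-CHF 5.92

PV(remaining dividends) I = 2.66·e^(−0.0894·2/12) + 2.18·e^(−0.0894·9/12) = 4.6593
Current forward F = (S − I)·e^(rT) = (97.33 − 4.6593)·e^(0.0894·12/12) = 92.6707 × 1.093518 = 101.3371
Value (long) = (F − K)·e^(−rT) = (101.3371 − 107.81) × 0.914480 = -5.9193
Value = -CHF 5.92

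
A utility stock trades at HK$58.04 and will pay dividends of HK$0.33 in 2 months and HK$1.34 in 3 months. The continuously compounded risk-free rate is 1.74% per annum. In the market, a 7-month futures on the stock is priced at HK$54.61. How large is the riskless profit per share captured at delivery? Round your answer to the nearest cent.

HK$2.34 per share

PV(dividends) I = 0.33·e^(−0.0174·2/12) + 1.34·e^(−0.0174·3/12) = 1.6632
Fair futures F* = (S − I)·e^(rT) = (58.04 − 1.6632)·e^0.010150 = 56.3768 × 1.010202 = 56.9520
Market HK$54.61 < fair 56.9520: forward underpriced → reverse cash-and-carry (short the stock, invest proceeds at r, pay the dividends, go long the forward).
Profit at T = |F_mkt − F*| = |54.61 − 56.9520| = HK$2.34 per share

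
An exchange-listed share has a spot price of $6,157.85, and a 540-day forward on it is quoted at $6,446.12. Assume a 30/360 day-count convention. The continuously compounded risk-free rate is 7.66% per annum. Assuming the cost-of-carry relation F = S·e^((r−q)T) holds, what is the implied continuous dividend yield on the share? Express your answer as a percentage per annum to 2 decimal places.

From F = S·e^((r−q)T): (r − q) = ln(F/S)/T
ln(6446.12/6157.85) = ln(1.046813) = 0.045750
(r − q) = 0.045750 / (540/360) = 0.030500
q = r − ln(F/S)/T = 0.0766 − 0.030500 = 0.046100
q = 4.61%

4.61%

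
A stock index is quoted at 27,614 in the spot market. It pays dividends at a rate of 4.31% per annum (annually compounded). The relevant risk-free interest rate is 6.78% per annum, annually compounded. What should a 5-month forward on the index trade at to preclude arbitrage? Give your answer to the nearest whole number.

27,885

F = S · (1+r)^T / (1+q)^T
= 27614 × 1.027711 / 1.017738 = 27614 × 1.009799
F = 27,885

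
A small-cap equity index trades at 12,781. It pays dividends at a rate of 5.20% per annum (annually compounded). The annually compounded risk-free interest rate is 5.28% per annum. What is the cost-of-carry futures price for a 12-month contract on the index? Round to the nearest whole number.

12,791

F = S · (1+r)^T / (1+q)^T
= 12781 × 1.052800 / 1.052000 = 12781 × 1.000760
F = 12,791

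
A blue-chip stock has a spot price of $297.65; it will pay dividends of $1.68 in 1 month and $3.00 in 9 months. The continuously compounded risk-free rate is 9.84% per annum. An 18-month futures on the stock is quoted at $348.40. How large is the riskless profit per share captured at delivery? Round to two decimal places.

$8.57 per share

PV(dividends) I = 1.68·e^(−0.0984·1/12) + 3.00·e^(−0.0984·9/12) = 4.4529
Fair futures F* = (S − I)·e^(rT) = (297.65 − 4.4529)·e^0.147600 = 293.1971 × 1.159049 = 339.8298
Market $348.40 > fair 339.8298: forward overpriced → cash-and-carry (borrow at r, buy the stock and collect the dividends, short the forward).
Profit at T = |F_mkt − F*| = |348.40 − 339.8298| = $8.57 per share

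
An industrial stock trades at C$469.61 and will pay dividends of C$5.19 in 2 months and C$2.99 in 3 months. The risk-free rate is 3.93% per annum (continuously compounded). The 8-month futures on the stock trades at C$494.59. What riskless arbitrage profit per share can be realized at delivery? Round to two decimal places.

C$20.85 per share

PV(dividends) I = 5.19·e^(−0.0393·2/12) + 2.99·e^(−0.0393·3/12) = 8.1169
Fair futures F* = (S − I)·e^(rT) = (469.61 − 8.1169)·e^0.026200 = 461.4931 × 1.026546 = 473.7439
Market C$494.59 > fair 473.7439: forward overpriced → cash-and-carry (borrow at r, buy the stock and collect the dividends, short the forward).
Profit at T = |F_mkt − F*| = |494.59 − 473.7439| = C$20.85 per share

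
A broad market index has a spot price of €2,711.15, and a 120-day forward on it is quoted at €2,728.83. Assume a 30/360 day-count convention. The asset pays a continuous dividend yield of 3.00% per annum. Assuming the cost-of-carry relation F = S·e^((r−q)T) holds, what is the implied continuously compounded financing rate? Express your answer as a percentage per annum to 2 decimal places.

4.95%

From F = S·e^((r−q)T): (r − q) = ln(F/S)/T
ln(2728.83/2711.15) = ln(1.006521) = 0.006500
(r − q) = 0.006500 / (120/360) = 0.019500
r = ln(F/S)/T + q = 0.019500 + 0.0300 = 0.049500
r = 4.95%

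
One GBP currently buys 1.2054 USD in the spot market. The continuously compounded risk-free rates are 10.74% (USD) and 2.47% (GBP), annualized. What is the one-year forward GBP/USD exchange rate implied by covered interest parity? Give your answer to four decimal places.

1.3093

F = S·e^((r_USD − r_GBP)T) = 1.2054 · e^((0.1074 − 0.0247) × 12/12)
= 1.2054 · e^0.082700 = 1.2054 × 1.086216
F = 1.3093 USD per GBP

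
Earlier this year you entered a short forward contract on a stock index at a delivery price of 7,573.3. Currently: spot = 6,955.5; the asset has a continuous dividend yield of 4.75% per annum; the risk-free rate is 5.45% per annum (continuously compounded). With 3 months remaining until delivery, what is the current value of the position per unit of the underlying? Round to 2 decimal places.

597.42

Current fair forward for the remaining 3 months: F = S·e^((r − q)·T), (r − q) = 0.0545 − 0.0475 = 0.0070
F = 6955.5 · e^(0.0070 × 3/12) = 6955.5 × 1.00175153 = 6967.6828
Value of long forward = (F − K)·e^(−rT) = (6967.6828 − 7573.3) · e^(−0.0545·3/12)
= -605.6172 × 0.98646740 = -597.42
Short position value = −(long value) = 597.42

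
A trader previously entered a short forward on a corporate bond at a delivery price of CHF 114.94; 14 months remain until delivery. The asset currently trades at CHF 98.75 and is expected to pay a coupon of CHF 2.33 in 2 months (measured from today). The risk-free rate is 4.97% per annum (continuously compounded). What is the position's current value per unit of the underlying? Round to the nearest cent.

PV(remaining coupons) I = 2.33·e^(−0.0497·2/12) = 2.3108
Current forward F = (S − I)·e^(rT) = (98.75 − 2.3108)·e^(0.0497·14/12) = 96.4392 × 1.059697 = 102.1963
Value (long) = (F − K)·e^(−rT) = (102.1963 − 114.94) × 0.943666 = -12.0258
Short position value = −(long value) = CHF 12.03

CHF 12.03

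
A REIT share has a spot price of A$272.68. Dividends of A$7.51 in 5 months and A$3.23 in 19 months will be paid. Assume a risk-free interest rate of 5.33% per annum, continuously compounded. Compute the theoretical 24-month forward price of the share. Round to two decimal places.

PV(dividends) I = 7.51·e^(−0.0533·5/12) + 3.23·e^(−0.0533·19/12)
I = 7.3451 + 2.9686 = 10.3137
F = (S − I)·e^(rT) = (272.68 − 10.3137) · e^(0.0533·24/12)
= 262.3663 · e^0.106600 = 262.3663 × 1.112489 = A$291.88

A$291.88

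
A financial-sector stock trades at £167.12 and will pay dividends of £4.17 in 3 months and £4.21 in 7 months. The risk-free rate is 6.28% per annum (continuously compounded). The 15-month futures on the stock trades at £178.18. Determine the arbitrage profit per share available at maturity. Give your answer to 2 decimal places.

£6.24 per share

PV(dividends) I = 4.17·e^(−0.0628·3/12) + 4.21·e^(−0.0628·7/12) = 8.1636
Fair futures F* = (S − I)·e^(rT) = (167.12 − 8.1636)·e^0.078500 = 158.9564 × 1.081663 = 171.9373
Market £178.18 > fair 171.9373: forward overpriced → cash-and-carry (borrow at r, buy the stock and collect the dividends, short the forward).
Profit at T = |F_mkt − F*| = |178.18 − 171.9373| = £6.24 per share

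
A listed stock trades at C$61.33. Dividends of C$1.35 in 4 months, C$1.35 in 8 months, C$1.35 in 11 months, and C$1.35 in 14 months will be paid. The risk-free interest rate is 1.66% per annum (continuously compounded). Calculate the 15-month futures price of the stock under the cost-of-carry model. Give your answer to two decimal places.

PV(dividends) I = 1.35·e^(−0.0166·4/12) + 1.35·e^(−0.0166·8/12) + 1.35·e^(−0.0166·11/12) + 1.35·e^(−0.0166·14/12)
I = 1.3426 + 1.3351 + 1.3296 + 1.3241 = 5.3314
F = (S − I)·e^(rT) = (61.33 − 5.3314) · e^(0.0166·15/12)
= 55.9986 · e^0.020750 = 55.9986 × 1.020967 = C$57.17

C$57.17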